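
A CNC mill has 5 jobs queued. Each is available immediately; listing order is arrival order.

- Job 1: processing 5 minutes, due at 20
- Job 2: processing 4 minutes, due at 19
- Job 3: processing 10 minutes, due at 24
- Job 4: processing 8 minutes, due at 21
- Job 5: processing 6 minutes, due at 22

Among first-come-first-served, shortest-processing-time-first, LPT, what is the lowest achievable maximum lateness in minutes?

FIFO (arrival order): Job 1 Job 2 Job 3 Job 4 Job 5.
Job 1: 0→5, due 20, lateness -15
Job 2: 5→9, due 19, lateness -10
Job 3: 9→19, due 24, lateness -5
Job 4: 19→27, due 21, lateness 6
Job 5: 27→33, due 22, lateness 11
Maximum = 11.
SPT (increasing processing time): Job 2 Job 1 Job 5 Job 4 Job 3.
Job 2: 0→4, due 19, lateness -15
Job 1: 4→9, due 20, lateness -11
Job 5: 9→15, due 22, lateness -7
Job 4: 15→23, due 21, lateness 2
Job 3: 23→33, due 24, lateness 9
Maximum = 9.
LPT (decreasing processing time): Job 3 Job 4 Job 5 Job 1 Job 2.
Job 3: 0→10, due 24, lateness -14
Job 4: 10→18, due 21, lateness -3
Job 5: 18→24, due 22, lateness 2
Job 1: 24→29, due 20, lateness 9
Job 2: 29→33, due 19, lateness 14
Maximum = 14.
FIFO 11, SPT 9, LPT 14 → minimum 9.

9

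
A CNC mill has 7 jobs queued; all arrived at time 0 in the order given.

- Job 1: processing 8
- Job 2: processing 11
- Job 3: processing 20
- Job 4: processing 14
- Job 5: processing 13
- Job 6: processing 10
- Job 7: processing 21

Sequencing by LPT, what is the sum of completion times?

450

LPT (decreasing processing time): Job 7 Job 3 Job 4 Job 5 Job 2 Job 6 Job 1.
Job 7: 0→21
Job 3: 21→41
Job 4: 41→55
Job 5: 55→68
Job 2: 68→79
Job 6: 79→89
Job 1: 89→97
Sum = 21+41+55+68+79+89+97 = 450.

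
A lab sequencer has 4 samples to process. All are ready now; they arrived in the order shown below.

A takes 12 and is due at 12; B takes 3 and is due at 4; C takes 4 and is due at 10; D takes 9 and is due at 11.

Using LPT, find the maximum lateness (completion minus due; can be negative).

24

LPT (decreasing processing time): A D C B.
A: 0→12, due 12, lateness 0
D: 12→21, due 11, lateness 10
C: 21→25, due 10, lateness 15
B: 25→28, due 4, lateness 24
Maximum = 24.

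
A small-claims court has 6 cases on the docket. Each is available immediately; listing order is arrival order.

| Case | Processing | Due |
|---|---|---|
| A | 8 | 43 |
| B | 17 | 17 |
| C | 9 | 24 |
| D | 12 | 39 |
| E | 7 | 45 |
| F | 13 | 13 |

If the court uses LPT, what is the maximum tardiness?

27

LPT (decreasing processing time): B F D C A E.
B: 0→17, due 17, tardiness 0
F: 17→30, due 13, tardiness 17
D: 30→42, due 39, tardiness 3
C: 42→51, due 24, tardiness 27
A: 51→59, due 43, tardiness 16
E: 59→66, due 45, tardiness 21
Maximum = 27.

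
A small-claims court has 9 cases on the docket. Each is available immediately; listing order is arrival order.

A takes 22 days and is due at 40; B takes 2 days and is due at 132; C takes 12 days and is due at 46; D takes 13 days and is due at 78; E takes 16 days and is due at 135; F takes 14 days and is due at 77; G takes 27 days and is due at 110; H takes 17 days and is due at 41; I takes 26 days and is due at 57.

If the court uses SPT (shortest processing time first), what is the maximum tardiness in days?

SPT (increasing processing time): B C D F E H A I G.
B: 0→2, due 132, tardiness 0
C: 2→14, due 46, tardiness 0
D: 14→27, due 78, tardiness 0
F: 27→41, due 77, tardiness 0
E: 41→57, due 135, tardiness 0
H: 57→74, due 41, tardiness 33
A: 74→96, due 40, tardiness 56
I: 96→122, due 57, tardiness 65
G: 122→149, due 110, tardiness 39
Maximum = 65.

65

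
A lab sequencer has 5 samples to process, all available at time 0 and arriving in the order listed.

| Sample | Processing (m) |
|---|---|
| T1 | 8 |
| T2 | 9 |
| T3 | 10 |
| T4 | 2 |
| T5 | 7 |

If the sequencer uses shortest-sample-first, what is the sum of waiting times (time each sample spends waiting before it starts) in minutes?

54

SPT (increasing processing time): T4 T5 T1 T2 T3.
T4: waits 0, runs 0→2
T5: waits 2, runs 2→9
T1: waits 9, runs 9→17
T2: waits 17, runs 17→26
T3: waits 26, runs 26→36
Sum = 0+2+9+17+26 = 54.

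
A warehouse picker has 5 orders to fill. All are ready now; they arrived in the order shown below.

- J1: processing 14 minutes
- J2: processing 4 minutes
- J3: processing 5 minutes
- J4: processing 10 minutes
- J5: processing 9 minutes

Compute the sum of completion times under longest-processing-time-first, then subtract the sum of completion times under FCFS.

LPT (decreasing processing time): J1 J4 J5 J3 J2.
J1: 0→14
J4: 14→24
J5: 24→33
J3: 33→38
J2: 38→42
Sum = 14+24+33+38+42 = 151.
FIFO (arrival order): J1 J2 J3 J4 J5.
J1: 0→14
J2: 14→18
J3: 18→23
J4: 23→33
J5: 33→42
Sum = 14+18+23+33+42 = 130.
Difference = 151 − 130 = 21.

21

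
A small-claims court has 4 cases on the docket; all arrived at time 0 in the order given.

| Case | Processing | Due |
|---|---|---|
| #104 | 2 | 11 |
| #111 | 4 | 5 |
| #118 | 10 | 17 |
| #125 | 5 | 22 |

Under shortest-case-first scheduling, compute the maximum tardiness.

SPT (increasing processing time): #104 #111 #125 #118.
#104: 0→2, due 11, tardiness 0
#111: 2→6, due 5, tardiness 1
#125: 6→11, due 22, tardiness 0
#118: 11→21, due 17, tardiness 4
Maximum = 4.

4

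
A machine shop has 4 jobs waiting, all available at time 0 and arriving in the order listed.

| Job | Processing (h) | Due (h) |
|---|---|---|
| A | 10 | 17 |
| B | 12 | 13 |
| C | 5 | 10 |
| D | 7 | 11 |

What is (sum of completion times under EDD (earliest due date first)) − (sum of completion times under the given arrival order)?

EDD (increasing due date): C D B A.
C: 0→5
D: 5→12
B: 12→24
A: 24→34
Sum = 5+12+24+34 = 75.
FIFO (arrival order): A B C D.
A: 0→10
B: 10→22
C: 22→27
D: 27→34
Sum = 10+22+27+34 = 93.
Difference = 75 − 93 = -18.

-18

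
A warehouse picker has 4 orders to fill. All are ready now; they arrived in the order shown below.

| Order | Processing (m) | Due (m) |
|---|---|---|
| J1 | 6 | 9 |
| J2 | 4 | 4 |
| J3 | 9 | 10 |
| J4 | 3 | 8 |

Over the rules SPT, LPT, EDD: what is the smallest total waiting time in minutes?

23

SPT (increasing processing time): J4 J2 J1 J3.
J4: waits 0, runs 0→3
J2: waits 3, runs 3→7
J1: waits 7, runs 7→13
J3: waits 13, runs 13→22
Sum = 0+3+7+13 = 23.
LPT (decreasing processing time): J3 J1 J2 J4.
J3: waits 0, runs 0→9
J1: waits 9, runs 9→15
J2: waits 15, runs 15→19
J4: waits 19, runs 19→22
Sum = 0+9+15+19 = 43.
EDD (increasing due date): J2 J4 J1 J3.
J2: waits 0, runs 0→4
J4: waits 4, runs 4→7
J1: waits 7, runs 7→13
J3: waits 13, runs 13→22
Sum = 0+4+7+13 = 24.
SPT 23, LPT 43, EDD 24 → minimum 23.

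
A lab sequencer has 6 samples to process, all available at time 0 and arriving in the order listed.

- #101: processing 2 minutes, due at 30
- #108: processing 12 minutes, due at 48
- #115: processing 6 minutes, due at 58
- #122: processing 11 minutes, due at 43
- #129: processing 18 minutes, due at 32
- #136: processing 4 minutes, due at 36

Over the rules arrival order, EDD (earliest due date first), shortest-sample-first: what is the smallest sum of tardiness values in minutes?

0

FIFO (arrival order): #101 #108 #115 #122 #129 #136.
#101: 0→2, due 30, tardiness 0
#108: 2→14, due 48, tardiness 0
#115: 14→20, due 58, tardiness 0
#122: 20→31, due 43, tardiness 0
#129: 31→49, due 32, tardiness 17
#136: 49→53, due 36, tardiness 17
Sum = 0+0+0+0+17+17 = 34.
EDD (increasing due date): #101 #129 #136 #122 #108 #115.
#101: 0→2, due 30, tardiness 0
#129: 2→20, due 32, tardiness 0
#136: 20→24, due 36, tardiness 0
#122: 24→35, due 43, tardiness 0
#108: 35→47, due 48, tardiness 0
#115: 47→53, due 58, tardiness 0
Sum = 0+0+0+0+0+0 = 0.
SPT (increasing processing time): #101 #136 #115 #122 #108 #129.
#101: 0→2, due 30, tardiness 0
#136: 2→6, due 36, tardiness 0
#115: 6→12, due 58, tardiness 0
#122: 12→23, due 43, tardiness 0
#108: 23→35, due 48, tardiness 0
#129: 35→53, due 32, tardiness 21
Sum = 0+0+0+0+0+21 = 21.
FIFO 34, EDD 0, SPT 21 → minimum 0.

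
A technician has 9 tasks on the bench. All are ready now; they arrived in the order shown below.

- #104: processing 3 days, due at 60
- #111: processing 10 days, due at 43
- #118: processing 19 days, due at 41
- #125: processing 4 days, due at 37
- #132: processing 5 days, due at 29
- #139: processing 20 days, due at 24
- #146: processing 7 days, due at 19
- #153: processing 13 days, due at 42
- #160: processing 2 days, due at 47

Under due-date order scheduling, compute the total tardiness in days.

137

EDD (increasing due date): #146 #139 #132 #125 #118 #153 #111 #160 #104.
#146: 0→7, due 19, tardiness 0
#139: 7→27, due 24, tardiness 3
#132: 27→32, due 29, tardiness 3
#125: 32→36, due 37, tardiness 0
#118: 36→55, due 41, tardiness 14
#153: 55→68, due 42, tardiness 26
#111: 68→78, due 43, tardiness 35
#160: 78→80, due 47, tardiness 33
#104: 80→83, due 60, tardiness 23
Sum = 0+3+3+0+14+26+35+33+23 = 137.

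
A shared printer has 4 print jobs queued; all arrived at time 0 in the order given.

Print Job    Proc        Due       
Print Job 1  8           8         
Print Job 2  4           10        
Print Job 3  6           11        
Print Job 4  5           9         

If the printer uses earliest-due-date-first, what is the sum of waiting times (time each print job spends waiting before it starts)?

EDD (increasing due date): Print Job 1 Print Job 4 Print Job 2 Print Job 3.
Print Job 1: waits 0, runs 0→8
Print Job 4: waits 8, runs 8→13
Print Job 2: waits 13, runs 13→17
Print Job 3: waits 17, runs 17→23
Sum = 0+8+13+17 = 38.

38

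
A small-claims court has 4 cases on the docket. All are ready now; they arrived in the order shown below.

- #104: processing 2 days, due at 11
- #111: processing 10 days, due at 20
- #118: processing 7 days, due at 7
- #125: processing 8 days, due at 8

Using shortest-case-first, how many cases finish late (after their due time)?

SPT (increasing processing time): #104 #118 #125 #111.
#104: 0→2, due 11, tardiness 0
#118: 2→9, due 7, tardiness 2
#125: 9→17, due 8, tardiness 9
#111: 17→27, due 20, tardiness 7
Late cases: 3.

3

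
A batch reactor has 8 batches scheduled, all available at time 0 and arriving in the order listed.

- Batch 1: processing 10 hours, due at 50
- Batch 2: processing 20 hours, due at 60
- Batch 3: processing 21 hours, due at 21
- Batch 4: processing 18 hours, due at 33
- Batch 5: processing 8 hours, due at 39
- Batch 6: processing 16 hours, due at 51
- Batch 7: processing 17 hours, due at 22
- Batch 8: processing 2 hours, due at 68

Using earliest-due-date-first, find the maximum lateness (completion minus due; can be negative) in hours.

EDD (increasing due date): Batch 3 Batch 7 Batch 4 Batch 5 Batch 1 Batch 6 Batch 2 Batch 8.
Batch 3: 0→21, due 21, lateness 0
Batch 7: 21→38, due 22, lateness 16
Batch 4: 38→56, due 33, lateness 23
Batch 5: 56→64, due 39, lateness 25
Batch 1: 64→74, due 50, lateness 24
Batch 6: 74→90, due 51, lateness 39
Batch 2: 90→110, due 60, lateness 50
Batch 8: 110→112, due 68, lateness 44
Maximum = 50.

50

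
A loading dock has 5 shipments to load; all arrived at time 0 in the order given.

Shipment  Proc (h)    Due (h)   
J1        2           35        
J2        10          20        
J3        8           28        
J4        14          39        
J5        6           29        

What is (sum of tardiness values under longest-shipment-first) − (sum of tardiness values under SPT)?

LPT (decreasing processing time): J4 J2 J3 J5 J1.
J4: 0→14, due 39, tardiness 0
J2: 14→24, due 20, tardiness 4
J3: 24→32, due 28, tardiness 4
J5: 32→38, due 29, tardiness 9
J1: 38→40, due 35, tardiness 5
Sum = 0+4+4+9+5 = 22.
SPT (increasing processing time): J1 J5 J3 J2 J4.
J1: 0→2, due 35, tardiness 0
J5: 2→8, due 29, tardiness 0
J3: 8→16, due 28, tardiness 0
J2: 16→26, due 20, tardiness 6
J4: 26→40, due 39, tardiness 1
Sum = 0+0+0+6+1 = 7.
Difference = 22 − 7 = 15.

15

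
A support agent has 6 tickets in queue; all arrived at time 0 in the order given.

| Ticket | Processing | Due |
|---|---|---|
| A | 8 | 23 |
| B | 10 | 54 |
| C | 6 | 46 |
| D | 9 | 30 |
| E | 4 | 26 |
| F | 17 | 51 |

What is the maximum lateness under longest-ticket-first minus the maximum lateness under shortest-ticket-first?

LPT (decreasing processing time): F B D A C E.
F: 0→17, due 51, lateness -34
B: 17→27, due 54, lateness -27
D: 27→36, due 30, lateness 6
A: 36→44, due 23, lateness 21
C: 44→50, due 46, lateness 4
E: 50→54, due 26, lateness 28
Maximum = 28.
SPT (increasing processing time): E C A D B F.
E: 0→4, due 26, lateness -22
C: 4→10, due 46, lateness -36
A: 10→18, due 23, lateness -5
D: 18→27, due 30, lateness -3
B: 27→37, due 54, lateness -17
F: 37→54, due 51, lateness 3
Maximum = 3.
Difference = 28 − 3 = 25.

25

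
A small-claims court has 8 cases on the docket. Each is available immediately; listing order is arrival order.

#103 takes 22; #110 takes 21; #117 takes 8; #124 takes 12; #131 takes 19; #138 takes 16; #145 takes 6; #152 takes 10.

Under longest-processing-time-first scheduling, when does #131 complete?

LPT (decreasing processing time): #103 #110 #131 #138 #124 #152 #117 #145.
#103: 0→22
#110: 22→43
#131: 43→62

62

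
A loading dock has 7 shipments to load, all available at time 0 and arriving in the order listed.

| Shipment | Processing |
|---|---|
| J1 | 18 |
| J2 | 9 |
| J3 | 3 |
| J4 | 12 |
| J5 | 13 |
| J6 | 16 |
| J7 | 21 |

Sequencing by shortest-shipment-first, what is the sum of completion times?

SPT (increasing processing time): J3 J2 J4 J5 J6 J1 J7.
J3: 0→3
J2: 3→12
J4: 12→24
J5: 24→37
J6: 37→53
J1: 53→71
J7: 71→92
Sum = 3+12+24+37+53+71+92 = 292.

292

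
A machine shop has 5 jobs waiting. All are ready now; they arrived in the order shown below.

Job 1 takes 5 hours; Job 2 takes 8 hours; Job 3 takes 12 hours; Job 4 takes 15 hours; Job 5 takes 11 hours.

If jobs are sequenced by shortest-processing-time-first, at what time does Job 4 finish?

51

SPT (increasing processing time): Job 1 Job 2 Job 5 Job 3 Job 4.
Job 1: 0→5
Job 2: 5→13
Job 5: 13→24
Job 3: 24→36
Job 4: 36→51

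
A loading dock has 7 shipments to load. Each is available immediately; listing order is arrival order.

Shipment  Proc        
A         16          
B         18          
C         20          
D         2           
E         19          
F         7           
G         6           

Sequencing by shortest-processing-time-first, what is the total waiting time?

173

SPT (increasing processing time): D G F A B E C.
D: waits 0, runs 0→2
G: waits 2, runs 2→8
F: waits 8, runs 8→15
A: waits 15, runs 15→31
B: waits 31, runs 31→49
E: waits 49, runs 49→68
C: waits 68, runs 68→88
Sum = 0+2+8+15+31+49+68 = 173.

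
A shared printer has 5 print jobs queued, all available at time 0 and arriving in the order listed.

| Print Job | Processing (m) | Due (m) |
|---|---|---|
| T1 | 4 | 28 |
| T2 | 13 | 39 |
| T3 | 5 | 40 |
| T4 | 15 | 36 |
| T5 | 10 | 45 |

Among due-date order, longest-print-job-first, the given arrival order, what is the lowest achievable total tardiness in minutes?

EDD (increasing due date): T1 T4 T2 T3 T5.
T1: 0→4, due 28, tardiness 0
T4: 4→19, due 36, tardiness 0
T2: 19→32, due 39, tardiness 0
T3: 32→37, due 40, tardiness 0
T5: 37→47, due 45, tardiness 2
Sum = 0+0+0+0+2 = 2.
LPT (decreasing processing time): T4 T2 T5 T3 T1.
T4: 0→15, due 36, tardiness 0
T2: 15→28, due 39, tardiness 0
T5: 28→38, due 45, tardiness 0
T3: 38→43, due 40, tardiness 3
T1: 43→47, due 28, tardiness 19
Sum = 0+0+0+3+19 = 22.
FIFO (arrival order): T1 T2 T3 T4 T5.
T1: 0→4, due 28, tardiness 0
T2: 4→17, due 39, tardiness 0
T3: 17→22, due 40, tardiness 0
T4: 22→37, due 36, tardiness 1
T5: 37→47, due 45, tardiness 2
Sum = 0+0+0+1+2 = 3.
EDD 2, LPT 22, FIFO 3 → minimum 2.

2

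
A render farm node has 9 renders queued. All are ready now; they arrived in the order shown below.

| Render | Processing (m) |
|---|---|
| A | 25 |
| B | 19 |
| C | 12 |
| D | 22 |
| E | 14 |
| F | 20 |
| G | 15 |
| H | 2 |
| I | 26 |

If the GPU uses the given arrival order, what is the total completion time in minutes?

818

FIFO (arrival order): A B C D E F G H I.
A: 0→25
B: 25→44
C: 44→56
D: 56→78
E: 78→92
F: 92→112
G: 112→127
H: 127→129
I: 129→155
Sum = 25+44+56+78+92+112+127+129+155 = 818.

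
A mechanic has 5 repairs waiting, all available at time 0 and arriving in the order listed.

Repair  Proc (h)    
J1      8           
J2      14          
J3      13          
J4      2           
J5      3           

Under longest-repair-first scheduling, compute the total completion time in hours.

154

LPT (decreasing processing time): J2 J3 J1 J5 J4.
J2: 0→14
J3: 14→27
J1: 27→35
J5: 35→38
J4: 38→40
Sum = 14+27+35+38+40 = 154.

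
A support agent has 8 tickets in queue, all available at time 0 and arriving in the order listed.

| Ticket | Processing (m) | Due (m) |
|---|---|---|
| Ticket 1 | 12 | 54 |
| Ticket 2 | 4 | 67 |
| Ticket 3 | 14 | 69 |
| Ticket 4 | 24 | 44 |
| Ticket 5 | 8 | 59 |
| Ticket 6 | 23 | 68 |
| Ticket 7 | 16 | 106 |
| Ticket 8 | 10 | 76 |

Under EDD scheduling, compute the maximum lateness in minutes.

19

EDD (increasing due date): Ticket 4 Ticket 1 Ticket 5 Ticket 2 Ticket 6 Ticket 3 Ticket 8 Ticket 7.
Ticket 4: 0→24, due 44, lateness -20
Ticket 1: 24→36, due 54, lateness -18
Ticket 5: 36→44, due 59, lateness -15
Ticket 2: 44→48, due 67, lateness -19
Ticket 6: 48→71, due 68, lateness 3
Ticket 3: 71→85, due 69, lateness 16
Ticket 8: 85→95, due 76, lateness 19
Ticket 7: 95→111, due 106, lateness 5
Maximum = 19.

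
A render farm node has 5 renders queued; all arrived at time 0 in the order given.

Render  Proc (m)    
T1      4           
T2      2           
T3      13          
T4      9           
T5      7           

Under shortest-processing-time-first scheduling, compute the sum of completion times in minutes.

78

SPT (increasing processing time): T2 T1 T5 T4 T3.
T2: 0→2
T1: 2→6
T5: 6→13
T4: 13→22
T3: 22→35
Sum = 2+6+13+22+35 = 78.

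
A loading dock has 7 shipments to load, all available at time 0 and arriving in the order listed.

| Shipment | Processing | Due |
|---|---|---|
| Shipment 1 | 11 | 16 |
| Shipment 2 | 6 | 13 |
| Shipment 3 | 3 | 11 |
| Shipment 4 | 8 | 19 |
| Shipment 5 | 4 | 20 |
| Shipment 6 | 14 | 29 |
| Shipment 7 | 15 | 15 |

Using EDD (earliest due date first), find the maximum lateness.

32

EDD (increasing due date): Shipment 3 Shipment 2 Shipment 7 Shipment 1 Shipment 4 Shipment 5 Shipment 6.
Shipment 3: 0→3, due 11, lateness -8
Shipment 2: 3→9, due 13, lateness -4
Shipment 7: 9→24, due 15, lateness 9
Shipment 1: 24→35, due 16, lateness 19
Shipment 4: 35→43, due 19, lateness 24
Shipment 5: 43→47, due 20, lateness 27
Shipment 6: 47→61, due 29, lateness 32
Maximum = 32.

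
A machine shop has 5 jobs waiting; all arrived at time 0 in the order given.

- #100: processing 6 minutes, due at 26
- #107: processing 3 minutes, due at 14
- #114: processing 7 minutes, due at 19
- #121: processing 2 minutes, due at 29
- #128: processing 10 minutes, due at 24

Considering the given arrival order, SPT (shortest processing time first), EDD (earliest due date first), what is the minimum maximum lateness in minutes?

0

FIFO (arrival order): #100 #107 #114 #121 #128.
#100: 0→6, due 26, lateness -20
#107: 6→9, due 14, lateness -5
#114: 9→16, due 19, lateness -3
#121: 16→18, due 29, lateness -11
#128: 18→28, due 24, lateness 4
Maximum = 4.
SPT (increasing processing time): #121 #107 #100 #114 #128.
#121: 0→2, due 29, lateness -27
#107: 2→5, due 14, lateness -9
#100: 5→11, due 26, lateness -15
#114: 11→18, due 19, lateness -1
#128: 18→28, due 24, lateness 4
Maximum = 4.
EDD (increasing due date): #107 #114 #128 #100 #121.
#107: 0→3, due 14, lateness -11
#114: 3→10, due 19, lateness -9
#128: 10→20, due 24, lateness -4
#100: 20→26, due 26, lateness 0
#121: 26→28, due 29, lateness -1
Maximum = 0.
FIFO 4, SPT 4, EDD 0 → minimum 0.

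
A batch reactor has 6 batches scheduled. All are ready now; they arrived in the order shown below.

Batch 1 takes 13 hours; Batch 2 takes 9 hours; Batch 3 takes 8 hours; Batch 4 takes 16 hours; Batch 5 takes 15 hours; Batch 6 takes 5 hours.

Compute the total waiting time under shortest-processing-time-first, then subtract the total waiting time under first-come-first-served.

-47

SPT (increasing processing time): Batch 6 Batch 3 Batch 2 Batch 1 Batch 5 Batch 4.
Batch 6: waits 0, runs 0→5
Batch 3: waits 5, runs 5→13
Batch 2: waits 13, runs 13→22
Batch 1: waits 22, runs 22→35
Batch 5: waits 35, runs 35→50
Batch 4: waits 50, runs 50→66
Sum = 0+5+13+22+35+50 = 125.
FIFO (arrival order): Batch 1 Batch 2 Batch 3 Batch 4 Batch 5 Batch 6.
Batch 1: waits 0, runs 0→13
Batch 2: waits 13, runs 13→22
Batch 3: waits 22, runs 22→30
Batch 4: waits 30, runs 30→46
Batch 5: waits 46, runs 46→61
Batch 6: waits 61, runs 61→66
Sum = 0+13+22+30+46+61 = 172.
Difference = 125 − 172 = -47.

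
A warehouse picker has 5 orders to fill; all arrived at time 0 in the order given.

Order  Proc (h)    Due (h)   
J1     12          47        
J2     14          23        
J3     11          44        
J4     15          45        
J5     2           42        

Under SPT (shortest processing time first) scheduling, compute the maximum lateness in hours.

16

SPT (increasing processing time): J5 J3 J1 J2 J4.
J5: 0→2, due 42, lateness -40
J3: 2→13, due 44, lateness -31
J1: 13→25, due 47, lateness -22
J2: 25→39, due 23, lateness 16
J4: 39→54, due 45, lateness 9
Maximum = 16.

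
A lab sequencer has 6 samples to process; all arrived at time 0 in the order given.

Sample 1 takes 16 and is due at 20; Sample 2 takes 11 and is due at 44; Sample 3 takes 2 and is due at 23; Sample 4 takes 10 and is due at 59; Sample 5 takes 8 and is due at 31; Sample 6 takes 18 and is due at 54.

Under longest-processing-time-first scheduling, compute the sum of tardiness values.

89

LPT (decreasing processing time): Sample 6 Sample 1 Sample 2 Sample 4 Sample 5 Sample 3.
Sample 6: 0→18, due 54, tardiness 0
Sample 1: 18→34, due 20, tardiness 14
Sample 2: 34→45, due 44, tardiness 1
Sample 4: 45→55, due 59, tardiness 0
Sample 5: 55→63, due 31, tardiness 32
Sample 3: 63→65, due 23, tardiness 42
Sum = 0+14+1+0+32+42 = 89.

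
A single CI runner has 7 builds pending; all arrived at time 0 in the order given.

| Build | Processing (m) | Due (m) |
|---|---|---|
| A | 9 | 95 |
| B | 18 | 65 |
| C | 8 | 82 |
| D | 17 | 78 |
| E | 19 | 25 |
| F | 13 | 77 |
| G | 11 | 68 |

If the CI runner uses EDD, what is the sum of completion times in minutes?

424

EDD (increasing due date): E B G F D C A.
E: 0→19
B: 19→37
G: 37→48
F: 48→61
D: 61→78
C: 78→86
A: 86→95
Sum = 19+37+48+61+78+86+95 = 424.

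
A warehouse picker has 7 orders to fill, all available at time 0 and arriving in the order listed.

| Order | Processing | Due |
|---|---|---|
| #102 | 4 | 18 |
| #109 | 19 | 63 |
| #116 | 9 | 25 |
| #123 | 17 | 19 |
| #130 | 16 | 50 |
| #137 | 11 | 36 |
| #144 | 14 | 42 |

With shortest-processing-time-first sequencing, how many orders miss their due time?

3

SPT (increasing processing time): #102 #116 #137 #144 #130 #123 #109.
#102: 0→4, due 18, tardiness 0
#116: 4→13, due 25, tardiness 0
#137: 13→24, due 36, tardiness 0
#144: 24→38, due 42, tardiness 0
#130: 38→54, due 50, tardiness 4
#123: 54→71, due 19, tardiness 52
#109: 71→90, due 63, tardiness 27
Late orders: 3.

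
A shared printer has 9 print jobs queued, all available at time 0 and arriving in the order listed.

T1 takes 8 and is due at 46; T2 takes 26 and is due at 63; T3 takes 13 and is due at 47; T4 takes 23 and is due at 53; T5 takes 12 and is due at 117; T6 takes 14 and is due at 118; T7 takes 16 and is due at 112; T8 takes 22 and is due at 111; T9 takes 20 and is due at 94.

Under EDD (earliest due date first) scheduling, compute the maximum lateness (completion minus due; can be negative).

EDD (increasing due date): T1 T3 T4 T2 T9 T8 T7 T5 T6.
T1: 0→8, due 46, lateness -38
T3: 8→21, due 47, lateness -26
T4: 21→44, due 53, lateness -9
T2: 44→70, due 63, lateness 7
T9: 70→90, due 94, lateness -4
T8: 90→112, due 111, lateness 1
T7: 112→128, due 112, lateness 16
T5: 128→140, due 117, lateness 23
T6: 140→154, due 118, lateness 36
Maximum = 36.

36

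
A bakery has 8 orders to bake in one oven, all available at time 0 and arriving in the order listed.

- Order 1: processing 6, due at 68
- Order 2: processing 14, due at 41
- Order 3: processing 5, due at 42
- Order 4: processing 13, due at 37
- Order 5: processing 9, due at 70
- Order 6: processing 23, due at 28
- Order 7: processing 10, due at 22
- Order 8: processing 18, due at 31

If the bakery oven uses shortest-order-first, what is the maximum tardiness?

70

SPT (increasing processing time): Order 3 Order 1 Order 5 Order 7 Order 4 Order 2 Order 8 Order 6.
Order 3: 0→5, due 42, tardiness 0
Order 1: 5→11, due 68, tardiness 0
Order 5: 11→20, due 70, tardiness 0
Order 7: 20→30, due 22, tardiness 8
Order 4: 30→43, due 37, tardiness 6
Order 2: 43→57, due 41, tardiness 16
Order 8: 57→75, due 31, tardiness 44
Order 6: 75→98, due 28, tardiness 70
Maximum = 70.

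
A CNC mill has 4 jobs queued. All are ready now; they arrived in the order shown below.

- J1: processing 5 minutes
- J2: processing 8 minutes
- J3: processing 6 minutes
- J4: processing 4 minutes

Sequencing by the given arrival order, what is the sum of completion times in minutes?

FIFO (arrival order): J1 J2 J3 J4.
J1: 0→5
J2: 5→13
J3: 13→19
J4: 19→23
Sum = 5+13+19+23 = 60.

60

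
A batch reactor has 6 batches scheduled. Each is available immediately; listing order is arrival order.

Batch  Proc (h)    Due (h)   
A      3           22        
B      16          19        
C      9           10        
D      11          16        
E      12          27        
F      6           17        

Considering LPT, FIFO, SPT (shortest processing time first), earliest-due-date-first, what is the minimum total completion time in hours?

LPT (decreasing processing time): B E D C F A.
B: 0→16
E: 16→28
D: 28→39
C: 39→48
F: 48→54
A: 54→57
Sum = 16+28+39+48+54+57 = 242.
FIFO (arrival order): A B C D E F.
A: 0→3
B: 3→19
C: 19→28
D: 28→39
E: 39→51
F: 51→57
Sum = 3+19+28+39+51+57 = 197.
SPT (increasing processing time): A F C D E B.
A: 0→3
F: 3→9
C: 9→18
D: 18→29
E: 29→41
B: 41→57
Sum = 3+9+18+29+41+57 = 157.
EDD (increasing due date): C D F B A E.
C: 0→9
D: 9→20
F: 20→26
B: 26→42
A: 42→45
E: 45→57
Sum = 9+20+26+42+45+57 = 199.
LPT 242, FIFO 197, SPT 157, EDD 199 → minimum 157.

157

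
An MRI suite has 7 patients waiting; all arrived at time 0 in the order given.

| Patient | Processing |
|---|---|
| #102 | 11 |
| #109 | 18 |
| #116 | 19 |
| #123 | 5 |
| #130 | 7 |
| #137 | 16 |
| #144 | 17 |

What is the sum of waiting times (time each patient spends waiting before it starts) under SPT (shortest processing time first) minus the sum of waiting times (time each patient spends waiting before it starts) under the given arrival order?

SPT (increasing processing time): #123 #130 #102 #137 #144 #109 #116.
#123: waits 0, runs 0→5
#130: waits 5, runs 5→12
#102: waits 12, runs 12→23
#137: waits 23, runs 23→39
#144: waits 39, runs 39→56
#109: waits 56, runs 56→74
#116: waits 74, runs 74→93
Sum = 0+5+12+23+39+56+74 = 209.
FIFO (arrival order): #102 #109 #116 #123 #130 #137 #144.
#102: waits 0, runs 0→11
#109: waits 11, runs 11→29
#116: waits 29, runs 29→48
#123: waits 48, runs 48→53
#130: waits 53, runs 53→60
#137: waits 60, runs 60→76
#144: waits 76, runs 76→93
Sum = 0+11+29+48+53+60+76 = 277.
Difference = 209 − 277 = -68.

-68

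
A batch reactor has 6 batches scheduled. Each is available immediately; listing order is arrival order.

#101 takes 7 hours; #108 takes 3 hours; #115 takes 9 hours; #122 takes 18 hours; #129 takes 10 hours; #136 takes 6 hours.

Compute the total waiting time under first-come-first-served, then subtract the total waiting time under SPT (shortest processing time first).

FIFO (arrival order): #101 #108 #115 #122 #129 #136.
#101: waits 0, runs 0→7
#108: waits 7, runs 7→10
#115: waits 10, runs 10→19
#122: waits 19, runs 19→37
#129: waits 37, runs 37→47
#136: waits 47, runs 47→53
Sum = 0+7+10+19+37+47 = 120.
SPT (increasing processing time): #108 #136 #101 #115 #129 #122.
#108: waits 0, runs 0→3
#136: waits 3, runs 3→9
#101: waits 9, runs 9→16
#115: waits 16, runs 16→25
#129: waits 25, runs 25→35
#122: waits 35, runs 35→53
Sum = 0+3+9+16+25+35 = 88.
Difference = 120 − 88 = 32.

32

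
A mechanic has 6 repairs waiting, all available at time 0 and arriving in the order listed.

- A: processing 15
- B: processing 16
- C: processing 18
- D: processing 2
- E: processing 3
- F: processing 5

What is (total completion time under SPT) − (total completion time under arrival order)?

-117

SPT (increasing processing time): D E F A B C.
D: 0→2
E: 2→5
F: 5→10
A: 10→25
B: 25→41
C: 41→59
Sum = 2+5+10+25+41+59 = 142.
FIFO (arrival order): A B C D E F.
A: 0→15
B: 15→31
C: 31→49
D: 49→51
E: 51→54
F: 54→59
Sum = 15+31+49+51+54+59 = 259.
Difference = 142 − 259 = -117.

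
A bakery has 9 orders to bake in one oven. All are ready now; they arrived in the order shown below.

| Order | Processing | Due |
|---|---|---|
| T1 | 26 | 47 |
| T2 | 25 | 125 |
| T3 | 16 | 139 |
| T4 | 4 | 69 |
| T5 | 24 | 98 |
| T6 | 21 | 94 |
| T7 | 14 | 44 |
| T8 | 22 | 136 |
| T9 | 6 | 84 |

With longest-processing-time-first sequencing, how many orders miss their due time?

LPT (decreasing processing time): T1 T2 T5 T8 T6 T3 T7 T9 T4.
T1: 0→26, due 47, tardiness 0
T2: 26→51, due 125, tardiness 0
T5: 51→75, due 98, tardiness 0
T8: 75→97, due 136, tardiness 0
T6: 97→118, due 94, tardiness 24
T3: 118→134, due 139, tardiness 0
T7: 134→148, due 44, tardiness 104
T9: 148→154, due 84, tardiness 70
T4: 154→158, due 69, tardiness 89
Late orders: 4.

4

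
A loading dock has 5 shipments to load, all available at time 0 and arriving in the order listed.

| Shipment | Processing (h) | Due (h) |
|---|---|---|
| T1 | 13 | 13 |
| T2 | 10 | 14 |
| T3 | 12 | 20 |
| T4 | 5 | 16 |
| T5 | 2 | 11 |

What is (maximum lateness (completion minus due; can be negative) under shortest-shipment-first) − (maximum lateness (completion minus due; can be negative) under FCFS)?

-2

SPT (increasing processing time): T5 T4 T2 T3 T1.
T5: 0→2, due 11, lateness -9
T4: 2→7, due 16, lateness -9
T2: 7→17, due 14, lateness 3
T3: 17→29, due 20, lateness 9
T1: 29→42, due 13, lateness 29
Maximum = 29.
FIFO (arrival order): T1 T2 T3 T4 T5.
T1: 0→13, due 13, lateness 0
T2: 13→23, due 14, lateness 9
T3: 23→35, due 20, lateness 15
T4: 35→40, due 16, lateness 24
T5: 40→42, due 11, lateness 31
Maximum = 31.
Difference = 29 − 31 = -2.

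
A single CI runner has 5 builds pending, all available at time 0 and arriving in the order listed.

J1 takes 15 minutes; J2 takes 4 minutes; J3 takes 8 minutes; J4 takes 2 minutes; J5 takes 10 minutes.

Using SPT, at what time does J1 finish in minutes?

39

SPT (increasing processing time): J4 J2 J3 J5 J1.
J4: 0→2
J2: 2→6
J3: 6→14
J5: 14→24
J1: 24→39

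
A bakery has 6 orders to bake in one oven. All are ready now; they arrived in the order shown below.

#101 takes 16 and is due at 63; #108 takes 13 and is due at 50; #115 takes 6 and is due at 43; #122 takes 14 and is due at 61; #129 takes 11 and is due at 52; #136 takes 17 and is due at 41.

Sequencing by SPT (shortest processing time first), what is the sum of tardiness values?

SPT (increasing processing time): #115 #129 #108 #122 #101 #136.
#115: 0→6, due 43, tardiness 0
#129: 6→17, due 52, tardiness 0
#108: 17→30, due 50, tardiness 0
#122: 30→44, due 61, tardiness 0
#101: 44→60, due 63, tardiness 0
#136: 60→77, due 41, tardiness 36
Sum = 0+0+0+0+0+36 = 36.

36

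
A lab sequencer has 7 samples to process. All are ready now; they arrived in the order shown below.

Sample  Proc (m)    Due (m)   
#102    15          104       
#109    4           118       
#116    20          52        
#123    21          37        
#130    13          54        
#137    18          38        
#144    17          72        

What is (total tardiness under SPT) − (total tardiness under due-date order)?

SPT (increasing processing time): #109 #130 #102 #144 #137 #116 #123.
#109: 0→4, due 118, tardiness 0
#130: 4→17, due 54, tardiness 0
#102: 17→32, due 104, tardiness 0
#144: 32→49, due 72, tardiness 0
#137: 49→67, due 38, tardiness 29
#116: 67→87, due 52, tardiness 35
#123: 87→108, due 37, tardiness 71
Sum = 0+0+0+0+29+35+71 = 135.
EDD (increasing due date): #123 #137 #116 #130 #144 #102 #109.
#123: 0→21, due 37, tardiness 0
#137: 21→39, due 38, tardiness 1
#116: 39→59, due 52, tardiness 7
#130: 59→72, due 54, tardiness 18
#144: 72→89, due 72, tardiness 17
#102: 89→104, due 104, tardiness 0
#109: 104→108, due 118, tardiness 0
Sum = 0+1+7+18+17+0+0 = 43.
Difference = 135 − 43 = 92.

92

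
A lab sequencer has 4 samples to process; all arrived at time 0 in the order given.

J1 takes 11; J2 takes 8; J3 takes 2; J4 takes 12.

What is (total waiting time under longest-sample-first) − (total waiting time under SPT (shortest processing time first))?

33

LPT (decreasing processing time): J4 J1 J2 J3.
J4: waits 0, runs 0→12
J1: waits 12, runs 12→23
J2: waits 23, runs 23→31
J3: waits 31, runs 31→33
Sum = 0+12+23+31 = 66.
SPT (increasing processing time): J3 J2 J1 J4.
J3: waits 0, runs 0→2
J2: waits 2, runs 2→10
J1: waits 10, runs 10→21
J4: waits 21, runs 21→33
Sum = 0+2+10+21 = 33.
Difference = 66 − 33 = 33.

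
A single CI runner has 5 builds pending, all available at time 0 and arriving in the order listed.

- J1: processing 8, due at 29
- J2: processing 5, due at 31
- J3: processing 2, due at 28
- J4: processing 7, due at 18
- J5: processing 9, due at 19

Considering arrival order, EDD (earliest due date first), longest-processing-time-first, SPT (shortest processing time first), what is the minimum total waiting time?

45

FIFO (arrival order): J1 J2 J3 J4 J5.
J1: waits 0, runs 0→8
J2: waits 8, runs 8→13
J3: waits 13, runs 13→15
J4: waits 15, runs 15→22
J5: waits 22, runs 22→31
Sum = 0+8+13+15+22 = 58.
EDD (increasing due date): J4 J5 J3 J1 J2.
J4: waits 0, runs 0→7
J5: waits 7, runs 7→16
J3: waits 16, runs 16→18
J1: waits 18, runs 18→26
J2: waits 26, runs 26→31
Sum = 0+7+16+18+26 = 67.
LPT (decreasing processing time): J5 J1 J4 J2 J3.
J5: waits 0, runs 0→9
J1: waits 9, runs 9→17
J4: waits 17, runs 17→24
J2: waits 24, runs 24→29
J3: waits 29, runs 29→31
Sum = 0+9+17+24+29 = 79.
SPT (increasing processing time): J3 J2 J4 J1 J5.
J3: waits 0, runs 0→2
J2: waits 2, runs 2→7
J4: waits 7, runs 7→14
J1: waits 14, runs 14→22
J5: waits 22, runs 22→31
Sum = 0+2+7+14+22 = 45.
FIFO 58, EDD 67, LPT 79, SPT 45 → minimum 45.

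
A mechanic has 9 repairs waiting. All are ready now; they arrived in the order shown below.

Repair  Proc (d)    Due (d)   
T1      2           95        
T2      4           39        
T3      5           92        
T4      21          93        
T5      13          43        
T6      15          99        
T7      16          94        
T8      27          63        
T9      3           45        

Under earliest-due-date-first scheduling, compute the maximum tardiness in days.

7

EDD (increasing due date): T2 T5 T9 T8 T3 T4 T7 T1 T6.
T2: 0→4, due 39, tardiness 0
T5: 4→17, due 43, tardiness 0
T9: 17→20, due 45, tardiness 0
T8: 20→47, due 63, tardiness 0
T3: 47→52, due 92, tardiness 0
T4: 52→73, due 93, tardiness 0
T7: 73→89, due 94, tardiness 0
T1: 89→91, due 95, tardiness 0
T6: 91→106, due 99, tardiness 7
Maximum = 7.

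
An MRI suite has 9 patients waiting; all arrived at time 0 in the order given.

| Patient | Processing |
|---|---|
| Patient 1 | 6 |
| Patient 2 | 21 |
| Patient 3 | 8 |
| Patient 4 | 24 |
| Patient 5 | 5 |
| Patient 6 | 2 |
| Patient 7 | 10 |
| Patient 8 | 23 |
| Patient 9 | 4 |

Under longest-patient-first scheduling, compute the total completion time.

LPT (decreasing processing time): Patient 4 Patient 8 Patient 2 Patient 7 Patient 3 Patient 1 Patient 5 Patient 9 Patient 6.
Patient 4: 0→24
Patient 8: 24→47
Patient 2: 47→68
Patient 7: 68→78
Patient 3: 78→86
Patient 1: 86→92
Patient 5: 92→97
Patient 9: 97→101
Patient 6: 101→103
Sum = 24+47+68+78+86+92+97+101+103 = 696.

696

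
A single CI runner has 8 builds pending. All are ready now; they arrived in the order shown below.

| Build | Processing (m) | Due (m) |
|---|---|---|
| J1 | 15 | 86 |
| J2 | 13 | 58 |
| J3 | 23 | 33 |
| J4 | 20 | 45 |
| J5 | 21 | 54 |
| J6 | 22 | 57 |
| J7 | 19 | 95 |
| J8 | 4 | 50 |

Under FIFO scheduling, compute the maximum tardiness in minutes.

87

FIFO (arrival order): J1 J2 J3 J4 J5 J6 J7 J8.
J1: 0→15, due 86, tardiness 0
J2: 15→28, due 58, tardiness 0
J3: 28→51, due 33, tardiness 18
J4: 51→71, due 45, tardiness 26
J5: 71→92, due 54, tardiness 38
J6: 92→114, due 57, tardiness 57
J7: 114→133, due 95, tardiness 38
J8: 133→137, due 50, tardiness 87
Maximum = 87.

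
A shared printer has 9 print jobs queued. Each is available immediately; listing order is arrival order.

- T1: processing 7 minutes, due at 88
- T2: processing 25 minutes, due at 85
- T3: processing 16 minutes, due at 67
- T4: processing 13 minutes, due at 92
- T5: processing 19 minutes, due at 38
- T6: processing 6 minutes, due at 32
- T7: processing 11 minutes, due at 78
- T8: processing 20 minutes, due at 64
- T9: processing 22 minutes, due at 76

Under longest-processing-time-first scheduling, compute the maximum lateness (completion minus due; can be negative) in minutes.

LPT (decreasing processing time): T2 T9 T8 T5 T3 T4 T7 T1 T6.
T2: 0→25, due 85, lateness -60
T9: 25→47, due 76, lateness -29
T8: 47→67, due 64, lateness 3
T5: 67→86, due 38, lateness 48
T3: 86→102, due 67, lateness 35
T4: 102→115, due 92, lateness 23
T7: 115→126, due 78, lateness 48
T1: 126→133, due 88, lateness 45
T6: 133→139, due 32, lateness 107
Maximum = 107.

107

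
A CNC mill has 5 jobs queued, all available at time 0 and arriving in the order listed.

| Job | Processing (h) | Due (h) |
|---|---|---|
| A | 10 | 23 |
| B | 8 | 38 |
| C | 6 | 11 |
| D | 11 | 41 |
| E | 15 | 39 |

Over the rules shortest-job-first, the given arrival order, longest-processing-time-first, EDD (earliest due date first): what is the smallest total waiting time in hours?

SPT (increasing processing time): C B A D E.
C: waits 0, runs 0→6
B: waits 6, runs 6→14
A: waits 14, runs 14→24
D: waits 24, runs 24→35
E: waits 35, runs 35→50
Sum = 0+6+14+24+35 = 79.
FIFO (arrival order): A B C D E.
A: waits 0, runs 0→10
B: waits 10, runs 10→18
C: waits 18, runs 18→24
D: waits 24, runs 24→35
E: waits 35, runs 35→50
Sum = 0+10+18+24+35 = 87.
LPT (decreasing processing time): E D A B C.
E: waits 0, runs 0→15
D: waits 15, runs 15→26
A: waits 26, runs 26→36
B: waits 36, runs 36→44
C: waits 44, runs 44→50
Sum = 0+15+26+36+44 = 121.
EDD (increasing due date): C A B E D.
C: waits 0, runs 0→6
A: waits 6, runs 6→16
B: waits 16, runs 16→24
E: waits 24, runs 24→39
D: waits 39, runs 39→50
Sum = 0+6+16+24+39 = 85.
SPT 79, FIFO 87, LPT 121, EDD 85 → minimum 79.

79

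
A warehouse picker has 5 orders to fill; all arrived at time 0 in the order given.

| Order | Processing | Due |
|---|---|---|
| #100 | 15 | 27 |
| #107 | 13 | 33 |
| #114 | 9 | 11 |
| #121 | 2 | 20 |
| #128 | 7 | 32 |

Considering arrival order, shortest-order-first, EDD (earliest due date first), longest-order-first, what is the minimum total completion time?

FIFO (arrival order): #100 #107 #114 #121 #128.
#100: 0→15
#107: 15→28
#114: 28→37
#121: 37→39
#128: 39→46
Sum = 15+28+37+39+46 = 165.
SPT (increasing processing time): #121 #128 #114 #107 #100.
#121: 0→2
#128: 2→9
#114: 9→18
#107: 18→31
#100: 31→46
Sum = 2+9+18+31+46 = 106.
EDD (increasing due date): #114 #121 #100 #128 #107.
#114: 0→9
#121: 9→11
#100: 11→26
#128: 26→33
#107: 33→46
Sum = 9+11+26+33+46 = 125.
LPT (decreasing processing time): #100 #107 #114 #128 #121.
#100: 0→15
#107: 15→28
#114: 28→37
#128: 37→44
#121: 44→46
Sum = 15+28+37+44+46 = 170.
FIFO 165, SPT 106, EDD 125, LPT 170 → minimum 106.

106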